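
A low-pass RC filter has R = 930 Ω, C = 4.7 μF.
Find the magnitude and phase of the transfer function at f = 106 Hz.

Step 1 — Angular frequency: ω = 2π·106 = 666 rad/s.
Step 2 — Transfer function: H(jω) = 1/(1 + jωRC).
Step 3 — Denominator: 1 + jωRC = 1 + j·666·930·4.7e-06 = 1 + j2.911.
Step 4 — H = 0.1055 - j0.3073.
Step 5 — Magnitude: |H| = 0.3249 (-9.8 dB); phase: φ = -71.0°.

|H| = 0.3249 (-9.8 dB), φ = -71.0°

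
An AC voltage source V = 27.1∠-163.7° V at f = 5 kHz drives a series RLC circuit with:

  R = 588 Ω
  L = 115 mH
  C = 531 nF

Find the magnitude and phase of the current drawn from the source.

Step 1 — Angular frequency: ω = 2π·f = 2π·5000 = 3.142e+04 rad/s.
Step 2 — Component impedances:
  R: Z = R = 588 Ω
  L: Z = jωL = j·3.142e+04·0.115 = 0 + j3613 Ω
  C: Z = 1/(jωC) = -j/(ω·C) = 0 - j59.95 Ω
Step 3 — Series combination: Z_total = R + L + C = 588 + j3553 Ω = 3601∠80.6° Ω.
Step 4 — Source phasor: V = 27.1∠-163.7° V = -26.01 - j7.606 V.
Step 5 — Ohm's law: I = V / Z_total = (-26.01 - j7.606) / (588 + j3553) = -0.003263 + j0.006781 A.
Step 6 — Convert to polar: |I| = 0.007525 A, ∠I = 115.7°.

I = 0.007525∠115.7° A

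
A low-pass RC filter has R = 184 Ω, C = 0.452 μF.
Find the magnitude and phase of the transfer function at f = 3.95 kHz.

Step 1 — Angular frequency: ω = 2π·3950 = 2.482e+04 rad/s.
Step 2 — Transfer function: H(jω) = 1/(1 + jωRC).
Step 3 — Denominator: 1 + jωRC = 1 + j·2.482e+04·184·4.52e-07 = 1 + j2.064.
Step 4 — H = 0.1901 - j0.3924.
Step 5 — Magnitude: |H| = 0.436 (-7.2 dB); phase: φ = -64.2°.

|H| = 0.436 (-7.2 dB), φ = -64.2°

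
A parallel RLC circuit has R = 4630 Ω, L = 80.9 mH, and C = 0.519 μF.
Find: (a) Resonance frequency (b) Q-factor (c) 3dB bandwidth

Step 1 — Resonance: ω₀ = 1/√(LC) = 1/√(0.0809·5.19e-07) = 4880 rad/s.
Step 2 — f₀ = ω₀/(2π) = 776.7 Hz.
Step 3 — Parallel Q: Q = R/(ω₀L) = 4630/(4880·0.0809) = 11.73.
Step 4 — Bandwidth: Δω = ω₀/Q = 416.2 rad/s; BW = Δω/(2π) = 66.23 Hz.

(a) f₀ = 776.7 Hz  (b) Q = 11.73  (c) BW = 66.23 Hz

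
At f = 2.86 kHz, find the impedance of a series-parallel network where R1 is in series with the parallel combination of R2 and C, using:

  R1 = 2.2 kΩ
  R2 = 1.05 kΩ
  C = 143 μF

Step 1 — Angular frequency: ω = 2π·f = 2π·2860 = 1.797e+04 rad/s.
Step 2 — Component impedances:
  R1: Z = R = 2200 Ω
  R2: Z = R = 1050 Ω
  C: Z = 1/(jωC) = -j/(ω·C) = 0 - j0.3892 Ω
Step 3 — Parallel branch: R2 || C = 1/(1/R2 + 1/C) = 0.0001442 - j0.3892 Ω.
Step 4 — Series with R1: Z_total = R1 + (R2 || C) = 2200 - j0.3892 Ω = 2200∠-0.0° Ω.

Z = 2200 - j0.3892 Ω = 2200∠-0.0° Ω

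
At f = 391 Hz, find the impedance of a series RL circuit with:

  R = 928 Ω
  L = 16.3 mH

Step 1 — Angular frequency: ω = 2π·f = 2π·391 = 2457 rad/s.
Step 2 — Component impedances:
  R: Z = R = 928 Ω
  L: Z = jωL = j·2457·0.0163 = 0 + j40.04 Ω
Step 3 — Series combination: Z_total = R + L = 928 + j40.04 Ω = 928.9∠2.5° Ω.

Z = 928 + j40.04 Ω = 928.9∠2.5° Ω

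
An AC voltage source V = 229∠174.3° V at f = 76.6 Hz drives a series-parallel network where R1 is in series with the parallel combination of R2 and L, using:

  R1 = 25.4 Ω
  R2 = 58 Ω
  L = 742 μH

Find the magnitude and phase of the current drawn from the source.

Step 1 — Angular frequency: ω = 2π·f = 2π·76.6 = 481.3 rad/s.
Step 2 — Component impedances:
  R1: Z = R = 25.4 Ω
  R2: Z = R = 58 Ω
  L: Z = jωL = j·481.3·0.000742 = 0 + j0.3571 Ω
Step 3 — Parallel branch: R2 || L = 1/(1/R2 + 1/L) = 0.002199 + j0.3571 Ω.
Step 4 — Series with R1: Z_total = R1 + (R2 || L) = 25.4 + j0.3571 Ω = 25.4∠0.8° Ω.
Step 5 — Source phasor: V = 229∠174.3° V = -227.9 + j22.74 V.
Step 6 — Ohm's law: I = V / Z_total = (-227.9 + j22.74) / (25.4 + j0.3571) = -8.956 + j1.021 A.
Step 7 — Convert to polar: |I| = 9.014 A, ∠I = 173.5°.

I = 9.014∠173.5° A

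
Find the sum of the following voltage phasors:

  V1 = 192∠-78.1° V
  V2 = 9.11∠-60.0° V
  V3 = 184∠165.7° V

Step 1 — Convert each phasor to rectangular form:
  V1 = 192·(cos(-78.1°) + j·sin(-78.1°)) = 39.59 - j187.9 V
  V2 = 9.11·(cos(-60.0°) + j·sin(-60.0°)) = 4.555 - j7.889 V
  V3 = 184·(cos(165.7°) + j·sin(165.7°)) = -178.3 + j45.45 V
Step 2 — Sum components: V_total = -134.2 - j150.3 V.
Step 3 — Convert to polar: |V_total| = 201.5 V, ∠V_total = -131.7°.

V_total = 201.5∠-131.7° V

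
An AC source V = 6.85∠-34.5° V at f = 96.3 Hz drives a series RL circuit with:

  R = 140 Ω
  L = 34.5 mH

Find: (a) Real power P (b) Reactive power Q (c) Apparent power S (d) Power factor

Step 1 — Angular frequency: ω = 2π·f = 2π·96.3 = 605.1 rad/s.
Step 2 — Component impedances:
  R: Z = R = 140 Ω
  L: Z = jωL = j·605.1·0.0345 = 0 + j20.87 Ω
Step 3 — Series combination: Z_total = R + L = 140 + j20.87 Ω = 141.5∠8.5° Ω.
Step 4 — Source phasor: V = 6.85∠-34.5° V = 5.645 - j3.88 V.
Step 5 — Current: I = V / Z = 0.0354 - j0.03299 A = 0.04839∠-43.0° A.
Step 6 — Complex power: S = V·I* = 0.3279 + j0.04889 VA.
Step 7 — Real power: P = Re(S) = 0.3279 W.
Step 8 — Reactive power: Q = Im(S) = 0.04889 VAR.
Step 9 — Apparent power: |S| = 0.3315 VA.
Step 10 — Power factor: PF = P/|S| = 0.9891 (lagging).

(a) P = 0.3279 W  (b) Q = 0.04889 VAR  (c) S = 0.3315 VA  (d) PF = 0.9891 (lagging)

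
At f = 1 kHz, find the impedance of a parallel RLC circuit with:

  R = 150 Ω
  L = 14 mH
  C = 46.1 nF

Step 1 — Angular frequency: ω = 2π·f = 2π·1000 = 6283 rad/s.
Step 2 — Component impedances:
  R: Z = R = 150 Ω
  L: Z = jωL = j·6283·0.014 = 0 + j87.96 Ω
  C: Z = 1/(jωC) = -j/(ω·C) = 0 - j3452 Ω
Step 3 — Parallel combination: 1/Z_total = 1/R + 1/L + 1/C; Z_total = 39.88 + j66.27 Ω = 77.34∠59.0° Ω.

Z = 39.88 + j66.27 Ω = 77.34∠59.0° Ω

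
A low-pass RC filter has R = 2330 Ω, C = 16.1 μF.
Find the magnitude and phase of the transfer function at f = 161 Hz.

Step 1 — Angular frequency: ω = 2π·161 = 1012 rad/s.
Step 2 — Transfer function: H(jω) = 1/(1 + jωRC).
Step 3 — Denominator: 1 + jωRC = 1 + j·1012·2330·1.61e-05 = 1 + j37.95.
Step 4 — H = 0.0006939 - j0.02633.
Step 5 — Magnitude: |H| = 0.02634 (-31.6 dB); phase: φ = -88.5°.

|H| = 0.02634 (-31.6 dB), φ = -88.5°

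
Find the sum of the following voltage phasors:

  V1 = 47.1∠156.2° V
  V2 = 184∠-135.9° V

Step 1 — Convert each phasor to rectangular form:
  V1 = 47.1·(cos(156.2°) + j·sin(156.2°)) = -43.09 + j19.01 V
  V2 = 184·(cos(-135.9°) + j·sin(-135.9°)) = -132.1 - j128 V
Step 2 — Sum components: V_total = -175.2 - j109 V.
Step 3 — Convert to polar: |V_total| = 206.4 V, ∠V_total = -148.1°.

V_total = 206.4∠-148.1° V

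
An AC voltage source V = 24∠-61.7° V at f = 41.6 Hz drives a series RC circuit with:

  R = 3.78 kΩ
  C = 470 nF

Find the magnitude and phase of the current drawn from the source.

Step 1 — Angular frequency: ω = 2π·f = 2π·41.6 = 261.4 rad/s.
Step 2 — Component impedances:
  R: Z = R = 3780 Ω
  C: Z = 1/(jωC) = -j/(ω·C) = 0 - j8140 Ω
Step 3 — Series combination: Z_total = R + C = 3780 - j8140 Ω = 8975∠-65.1° Ω.
Step 4 — Source phasor: V = 24∠-61.7° V = 11.38 - j21.13 V.
Step 5 — Ohm's law: I = V / Z_total = (11.38 - j21.13) / (3780 - j8140) = 0.002669 + j0.0001582 A.
Step 6 — Convert to polar: |I| = 0.002674 A, ∠I = 3.4°.

I = 0.002674∠3.4° A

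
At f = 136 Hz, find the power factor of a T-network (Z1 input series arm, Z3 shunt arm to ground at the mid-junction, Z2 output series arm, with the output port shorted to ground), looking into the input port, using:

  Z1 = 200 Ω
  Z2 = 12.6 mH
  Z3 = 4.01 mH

Step 1 — Angular frequency: ω = 2π·f = 2π·136 = 854.5 rad/s.
Step 2 — Component impedances:
  Z1: Z = R = 200 Ω
  Z2: Z = jωL = j·854.5·0.0126 = 0 + j10.77 Ω
  Z3: Z = jωL = j·854.5·0.00401 = 0 + j3.427 Ω
Step 3 — With the output port shorted to ground, the output series arm Z2 runs from the junction to ground; the shunt arm Z3 also runs from the junction to ground. They appear in parallel: Z3 || Z2 = 0 + j2.599 Ω.
Step 4 — Series with input arm Z1: Z_in = Z1 + (Z3 || Z2) = 200 + j2.599 Ω = 200∠0.7° Ω.
Step 5 — Power factor: PF = cos(φ) = Re(Z)/|Z| = 200/200.02 = 0.9999.
Step 6 — Type: Im(Z) = 2.599 ⇒ lagging (phase φ = 0.7°).

PF = 0.9999 (lagging, φ = 0.7°)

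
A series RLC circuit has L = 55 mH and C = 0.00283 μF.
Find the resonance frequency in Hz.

Step 1 — Resonance condition Im(Z)=0 gives ω₀ = 1/√(LC).
Step 2 — ω₀ = 1/√(0.055·2.83e-09) = 8.015e+04 rad/s.
Step 3 — f₀ = ω₀/(2π) = 1.276e+04 Hz.

f₀ = 1.276e+04 Hz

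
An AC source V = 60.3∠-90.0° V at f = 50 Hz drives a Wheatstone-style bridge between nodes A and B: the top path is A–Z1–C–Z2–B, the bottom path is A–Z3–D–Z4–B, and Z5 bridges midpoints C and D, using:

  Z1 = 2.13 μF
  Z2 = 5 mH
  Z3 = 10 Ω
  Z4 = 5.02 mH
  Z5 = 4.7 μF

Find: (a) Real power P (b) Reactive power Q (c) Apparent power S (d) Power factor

Step 1 — Angular frequency: ω = 2π·f = 2π·50 = 314.2 rad/s.
Step 2 — Component impedances:
  Z1: Z = 1/(jωC) = -j/(ω·C) = 0 - j1494 Ω
  Z2: Z = jωL = j·314.2·0.005 = 0 + j1.571 Ω
  Z3: Z = R = 10 Ω
  Z4: Z = jωL = j·314.2·0.00502 = 0 + j1.577 Ω
  Z5: Z = 1/(jωC) = -j/(ω·C) = 0 - j677.3 Ω
Step 3 — Bridge requires nodal analysis (the Z5 bridge couples midpoints C and D, so the two paths cannot be reduced to a simple series/parallel combination). Setting node B to ground and injecting 1 A at node A, the 3-node admittance system at A, C, D solves to V_A = Z_AB = 10.02 + j1.515 Ω = 10.13∠8.6° Ω.
Step 4 — Source phasor: V = 60.3∠-90.0° V = 0 - j60.3 V.
Step 5 — Current: I = V / Z = -0.8896 - j5.883 A = 5.95∠-98.6° A.
Step 6 — Complex power: S = V·I* = 354.7 + j53.64 VA.
Step 7 — Real power: P = Re(S) = 354.7 W.
Step 8 — Reactive power: Q = Im(S) = 53.64 VAR.
Step 9 — Apparent power: |S| = 358.8 VA.
Step 10 — Power factor: PF = P/|S| = 0.9888 (lagging).

(a) P = 354.7 W  (b) Q = 53.64 VAR  (c) S = 358.8 VA  (d) PF = 0.9888 (lagging)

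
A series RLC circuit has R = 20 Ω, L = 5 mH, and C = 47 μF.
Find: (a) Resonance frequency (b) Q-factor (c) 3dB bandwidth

Step 1 — Resonance: ω₀ = 1/√(LC) = 1/√(0.005·4.7e-05) = 2063 rad/s.
Step 2 — f₀ = ω₀/(2π) = 328.3 Hz.
Step 3 — Series Q: Q = ω₀L/R = 2063·0.005/20 = 0.5157.
Step 4 — Bandwidth: Δω = ω₀/Q = 4000 rad/s; BW = Δω/(2π) = 636.6 Hz.

(a) f₀ = 328.3 Hz  (b) Q = 0.5157  (c) BW = 636.6 Hz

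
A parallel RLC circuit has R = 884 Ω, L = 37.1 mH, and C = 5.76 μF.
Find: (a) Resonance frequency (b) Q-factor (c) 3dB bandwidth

Step 1 — Resonance: ω₀ = 1/√(LC) = 1/√(0.0371·5.76e-06) = 2163 rad/s.
Step 2 — f₀ = ω₀/(2π) = 344.3 Hz.
Step 3 — Parallel Q: Q = R/(ω₀L) = 884/(2163·0.0371) = 11.01.
Step 4 — Bandwidth: Δω = ω₀/Q = 196.4 rad/s; BW = Δω/(2π) = 31.26 Hz.

(a) f₀ = 344.3 Hz  (b) Q = 11.01  (c) BW = 31.26 Hz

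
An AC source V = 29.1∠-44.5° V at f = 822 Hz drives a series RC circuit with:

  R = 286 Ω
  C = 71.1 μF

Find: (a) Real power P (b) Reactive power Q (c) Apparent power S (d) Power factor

Step 1 — Angular frequency: ω = 2π·f = 2π·822 = 5165 rad/s.
Step 2 — Component impedances:
  R: Z = R = 286 Ω
  C: Z = 1/(jωC) = -j/(ω·C) = 0 - j2.723 Ω
Step 3 — Series combination: Z_total = R + C = 286 - j2.723 Ω = 286∠-0.5° Ω.
Step 4 — Source phasor: V = 29.1∠-44.5° V = 20.76 - j20.4 V.
Step 5 — Current: I = V / Z = 0.07324 - j0.07062 A = 0.1017∠-44.0° A.
Step 6 — Complex power: S = V·I* = 2.961 - j0.02819 VA.
Step 7 — Real power: P = Re(S) = 2.961 W.
Step 8 — Reactive power: Q = Im(S) = -0.02819 VAR.
Step 9 — Apparent power: |S| = 2.961 VA.
Step 10 — Power factor: PF = P/|S| = 1 (leading).

(a) P = 2.961 W  (b) Q = -0.02819 VAR  (c) S = 2.961 VA  (d) PF = 1 (leading)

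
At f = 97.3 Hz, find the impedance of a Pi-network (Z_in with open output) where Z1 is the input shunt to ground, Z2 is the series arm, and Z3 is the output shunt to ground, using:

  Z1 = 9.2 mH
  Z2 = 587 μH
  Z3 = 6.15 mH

Step 1 — Angular frequency: ω = 2π·f = 2π·97.3 = 611.4 rad/s.
Step 2 — Component impedances:
  Z1: Z = jωL = j·611.4·0.0092 = 0 + j5.624 Ω
  Z2: Z = jωL = j·611.4·0.000587 = 0 + j0.3589 Ω
  Z3: Z = jωL = j·611.4·0.00615 = 0 + j3.76 Ω
Step 3 — With open output, the series arm Z2 and the output shunt Z3 appear in series to ground: Z2 + Z3 = 0 + j4.119 Ω.
Step 4 — Parallel with input shunt Z1: Z_in = Z1 || (Z2 + Z3) = 0 + j2.378 Ω = 2.378∠90.0° Ω.

Z = 0 + j2.378 Ω = 2.378∠90.0° Ω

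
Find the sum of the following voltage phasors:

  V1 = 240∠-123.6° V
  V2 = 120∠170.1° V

Step 1 — Convert each phasor to rectangular form:
  V1 = 240·(cos(-123.6°) + j·sin(-123.6°)) = -132.8 - j199.9 V
  V2 = 120·(cos(170.1°) + j·sin(170.1°)) = -118.2 + j20.63 V
Step 2 — Sum components: V_total = -251 - j179.3 V.
Step 3 — Convert to polar: |V_total| = 308.5 V, ∠V_total = -144.5°.

V_total = 308.5∠-144.5° V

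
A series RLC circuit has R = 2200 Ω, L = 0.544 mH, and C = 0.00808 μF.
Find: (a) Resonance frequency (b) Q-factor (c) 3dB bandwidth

Step 1 — Resonance: ω₀ = 1/√(LC) = 1/√(0.000544·8.08e-09) = 4.77e+05 rad/s.
Step 2 — f₀ = ω₀/(2π) = 7.591e+04 Hz.
Step 3 — Series Q: Q = ω₀L/R = 4.77e+05·0.000544/2200 = 0.1179.
Step 4 — Bandwidth: Δω = ω₀/Q = 4.044e+06 rad/s; BW = Δω/(2π) = 6.436e+05 Hz.

(a) f₀ = 7.591e+04 Hz  (b) Q = 0.1179  (c) BW = 6.436e+05 Hz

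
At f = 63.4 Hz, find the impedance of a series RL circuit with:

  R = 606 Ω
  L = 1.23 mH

Step 1 — Angular frequency: ω = 2π·f = 2π·63.4 = 398.4 rad/s.
Step 2 — Component impedances:
  R: Z = R = 606 Ω
  L: Z = jωL = j·398.4·0.00123 = 0 + j0.49 Ω
Step 3 — Series combination: Z_total = R + L = 606 + j0.49 Ω = 606∠0.0° Ω.

Z = 606 + j0.49 Ω = 606∠0.0° Ω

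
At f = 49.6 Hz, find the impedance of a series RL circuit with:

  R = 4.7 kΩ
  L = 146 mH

Step 1 — Angular frequency: ω = 2π·f = 2π·49.6 = 311.6 rad/s.
Step 2 — Component impedances:
  R: Z = R = 4700 Ω
  L: Z = jωL = j·311.6·0.146 = 0 + j45.5 Ω
Step 3 — Series combination: Z_total = R + L = 4700 + j45.5 Ω = 4700∠0.6° Ω.

Z = 4700 + j45.5 Ω = 4700∠0.6° Ω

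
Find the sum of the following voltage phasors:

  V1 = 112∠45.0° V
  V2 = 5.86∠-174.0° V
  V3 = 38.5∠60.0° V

Step 1 — Convert each phasor to rectangular form:
  V1 = 112·(cos(45.0°) + j·sin(45.0°)) = 79.2 + j79.2 V
  V2 = 5.86·(cos(-174.0°) + j·sin(-174.0°)) = -5.828 - j0.6125 V
  V3 = 38.5·(cos(60.0°) + j·sin(60.0°)) = 19.25 + j33.34 V
Step 2 — Sum components: V_total = 92.62 + j111.9 V.
Step 3 — Convert to polar: |V_total| = 145.3 V, ∠V_total = 50.4°.

V_total = 145.3∠50.4° V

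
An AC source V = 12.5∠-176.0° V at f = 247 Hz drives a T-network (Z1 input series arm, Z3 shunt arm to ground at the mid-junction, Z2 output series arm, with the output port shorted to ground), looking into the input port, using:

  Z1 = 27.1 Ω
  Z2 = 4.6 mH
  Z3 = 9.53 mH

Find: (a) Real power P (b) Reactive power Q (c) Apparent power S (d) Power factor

Step 1 — Angular frequency: ω = 2π·f = 2π·247 = 1552 rad/s.
Step 2 — Component impedances:
  Z1: Z = R = 27.1 Ω
  Z2: Z = jωL = j·1552·0.0046 = 0 + j7.139 Ω
  Z3: Z = jωL = j·1552·0.00953 = 0 + j14.79 Ω
Step 3 — With the output port shorted to ground, the output series arm Z2 runs from the junction to ground; the shunt arm Z3 also runs from the junction to ground. They appear in parallel: Z3 || Z2 = 0 + j4.815 Ω.
Step 4 — Series with input arm Z1: Z_in = Z1 + (Z3 || Z2) = 27.1 + j4.815 Ω = 27.52∠10.1° Ω.
Step 5 — Source phasor: V = 12.5∠-176.0° V = -12.47 - j0.872 V.
Step 6 — Current: I = V / Z = -0.4516 + j0.04806 A = 0.4541∠173.9° A.
Step 7 — Complex power: S = V·I* = 5.589 + j0.993 VA.
Step 8 — Real power: P = Re(S) = 5.589 W.
Step 9 — Reactive power: Q = Im(S) = 0.993 VAR.
Step 10 — Apparent power: |S| = 5.677 VA.
Step 11 — Power factor: PF = P/|S| = 0.9846 (lagging).

(a) P = 5.589 W  (b) Q = 0.993 VAR  (c) S = 5.677 VA  (d) PF = 0.9846 (lagging)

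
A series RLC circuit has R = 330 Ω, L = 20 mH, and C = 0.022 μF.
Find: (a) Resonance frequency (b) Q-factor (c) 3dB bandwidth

Step 1 — Resonance condition Im(Z)=0 gives ω₀ = 1/√(LC).
Step 2 — ω₀ = 1/√(0.02·2.2e-08) = 4.767e+04 rad/s.
Step 3 — f₀ = ω₀/(2π) = 7587 Hz.
Step 4 — Series Q: Q = ω₀L/R = 4.767e+04·0.02/330 = 2.889.
Step 5 — 3dB bandwidth: Δω = ω₀/Q = 1.65e+04 rad/s; BW = Δω/(2π) = 2626 Hz.

(a) f₀ = 7587 Hz  (b) Q = 2.889  (c) BW = 2626 Hz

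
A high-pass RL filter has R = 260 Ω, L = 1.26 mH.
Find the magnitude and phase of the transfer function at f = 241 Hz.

Step 1 — Angular frequency: ω = 2π·241 = 1514 rad/s.
Step 2 — Transfer function: H(jω) = jωL/(R + jωL).
Step 3 — Numerator jωL = j·1.908; denominator R + jωL = 260 + j1.908.
Step 4 — H = 5.385e-05 + j0.007338.
Step 5 — Magnitude: |H| = 0.007338 (-42.7 dB); phase: φ = 89.6°.

|H| = 0.007338 (-42.7 dB), φ = 89.6°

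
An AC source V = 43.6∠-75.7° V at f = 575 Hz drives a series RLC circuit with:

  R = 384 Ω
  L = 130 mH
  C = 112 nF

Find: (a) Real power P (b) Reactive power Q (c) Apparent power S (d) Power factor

Step 1 — Angular frequency: ω = 2π·f = 2π·575 = 3613 rad/s.
Step 2 — Component impedances:
  R: Z = R = 384 Ω
  L: Z = jωL = j·3613·0.13 = 0 + j469.7 Ω
  C: Z = 1/(jωC) = -j/(ω·C) = 0 - j2471 Ω
Step 3 — Series combination: Z_total = R + L + C = 384 - j2002 Ω = 2038∠-79.1° Ω.
Step 4 — Source phasor: V = 43.6∠-75.7° V = 10.77 - j42.25 V.
Step 5 — Current: I = V / Z = 0.02135 + j0.001284 A = 0.02139∠3.4° A.
Step 6 — Complex power: S = V·I* = 0.1757 - j0.916 VA.
Step 7 — Real power: P = Re(S) = 0.1757 W.
Step 8 — Reactive power: Q = Im(S) = -0.916 VAR.
Step 9 — Apparent power: |S| = 0.9327 VA.
Step 10 — Power factor: PF = P/|S| = 0.1884 (leading).

(a) P = 0.1757 W  (b) Q = -0.916 VAR  (c) S = 0.9327 VA  (d) PF = 0.1884 (leading)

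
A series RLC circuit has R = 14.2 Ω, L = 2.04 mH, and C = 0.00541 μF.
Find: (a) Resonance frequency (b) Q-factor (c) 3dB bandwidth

Step 1 — Resonance condition Im(Z)=0 gives ω₀ = 1/√(LC).
Step 2 — ω₀ = 1/√(0.00204·5.41e-09) = 3.01e+05 rad/s.
Step 3 — f₀ = ω₀/(2π) = 4.791e+04 Hz.
Step 4 — Series Q: Q = ω₀L/R = 3.01e+05·0.00204/14.2 = 43.24.
Step 5 — 3dB bandwidth: Δω = ω₀/Q = 6961 rad/s; BW = Δω/(2π) = 1108 Hz.

(a) f₀ = 4.791e+04 Hz  (b) Q = 43.24  (c) BW = 1108 Hz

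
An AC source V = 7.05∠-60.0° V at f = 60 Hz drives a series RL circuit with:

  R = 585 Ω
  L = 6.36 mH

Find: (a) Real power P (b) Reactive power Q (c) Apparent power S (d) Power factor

Step 1 — Angular frequency: ω = 2π·f = 2π·60 = 377 rad/s.
Step 2 — Component impedances:
  R: Z = R = 585 Ω
  L: Z = jωL = j·377·0.00636 = 0 + j2.398 Ω
Step 3 — Series combination: Z_total = R + L = 585 + j2.398 Ω = 585∠0.2° Ω.
Step 4 — Source phasor: V = 7.05∠-60.0° V = 3.525 - j6.105 V.
Step 5 — Current: I = V / Z = 0.005983 - j0.01046 A = 0.01205∠-60.2° A.
Step 6 — Complex power: S = V·I* = 0.08496 + j0.0003482 VA.
Step 7 — Real power: P = Re(S) = 0.08496 W.
Step 8 — Reactive power: Q = Im(S) = 0.0003482 VAR.
Step 9 — Apparent power: |S| = 0.08496 VA.
Step 10 — Power factor: PF = P/|S| = 1 (lagging).

(a) P = 0.08496 W  (b) Q = 0.0003482 VAR  (c) S = 0.08496 VA  (d) PF = 1 (lagging)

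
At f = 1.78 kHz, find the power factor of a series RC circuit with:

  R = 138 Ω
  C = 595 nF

Step 1 — Angular frequency: ω = 2π·f = 2π·1780 = 1.118e+04 rad/s.
Step 2 — Component impedances:
  R: Z = R = 138 Ω
  C: Z = 1/(jωC) = -j/(ω·C) = 0 - j150.3 Ω
Step 3 — Series combination: Z_total = R + C = 138 - j150.3 Ω = 204∠-47.4° Ω.
Step 4 — Power factor: PF = cos(φ) = Re(Z)/|Z| = 138/204.03 = 0.6764.
Step 5 — Type: Im(Z) = -150.3 ⇒ leading (phase φ = -47.4°).

PF = 0.6764 (leading, φ = -47.4°)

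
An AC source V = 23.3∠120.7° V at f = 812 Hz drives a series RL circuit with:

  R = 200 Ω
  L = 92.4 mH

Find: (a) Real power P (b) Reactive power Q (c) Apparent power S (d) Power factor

Step 1 — Angular frequency: ω = 2π·f = 2π·812 = 5102 rad/s.
Step 2 — Component impedances:
  R: Z = R = 200 Ω
  L: Z = jωL = j·5102·0.0924 = 0 + j471.4 Ω
Step 3 — Series combination: Z_total = R + L = 200 + j471.4 Ω = 512.1∠67.0° Ω.
Step 4 — Source phasor: V = 23.3∠120.7° V = -11.9 + j20.03 V.
Step 5 — Current: I = V / Z = 0.02694 + j0.03666 A = 0.0455∠53.7° A.
Step 6 — Complex power: S = V·I* = 0.414 + j0.9759 VA.
Step 7 — Real power: P = Re(S) = 0.414 W.
Step 8 — Reactive power: Q = Im(S) = 0.9759 VAR.
Step 9 — Apparent power: |S| = 1.06 VA.
Step 10 — Power factor: PF = P/|S| = 0.3906 (lagging).

(a) P = 0.414 W  (b) Q = 0.9759 VAR  (c) S = 1.06 VA  (d) PF = 0.3906 (lagging)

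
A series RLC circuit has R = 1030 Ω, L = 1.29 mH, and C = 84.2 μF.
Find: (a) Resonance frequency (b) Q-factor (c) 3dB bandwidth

Step 1 — Resonance: ω₀ = 1/√(LC) = 1/√(0.00129·8.42e-05) = 3034 rad/s.
Step 2 — f₀ = ω₀/(2π) = 482.9 Hz.
Step 3 — Series Q: Q = ω₀L/R = 3034·0.00129/1030 = 0.0038.
Step 4 — Bandwidth: Δω = ω₀/Q = 7.984e+05 rad/s; BW = Δω/(2π) = 1.271e+05 Hz.

(a) f₀ = 482.9 Hz  (b) Q = 0.0038  (c) BW = 1.271e+05 Hz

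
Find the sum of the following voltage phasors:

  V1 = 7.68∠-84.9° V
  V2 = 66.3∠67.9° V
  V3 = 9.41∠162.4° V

Step 1 — Convert each phasor to rectangular form:
  V1 = 7.68·(cos(-84.9°) + j·sin(-84.9°)) = 0.6827 - j7.65 V
  V2 = 66.3·(cos(67.9°) + j·sin(67.9°)) = 24.94 + j61.43 V
  V3 = 9.41·(cos(162.4°) + j·sin(162.4°)) = -8.97 + j2.845 V
Step 2 — Sum components: V_total = 16.66 + j56.62 V.
Step 3 — Convert to polar: |V_total| = 59.02 V, ∠V_total = 73.6°.

V_total = 59.02∠73.6° V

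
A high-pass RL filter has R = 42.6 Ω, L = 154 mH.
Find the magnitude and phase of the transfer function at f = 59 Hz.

Step 1 — Angular frequency: ω = 2π·59 = 370.7 rad/s.
Step 2 — Transfer function: H(jω) = jωL/(R + jωL).
Step 3 — Numerator jωL = j·57.09; denominator R + jωL = 42.6 + j57.09.
Step 4 — H = 0.6423 + j0.4793.
Step 5 — Magnitude: |H| = 0.8015 (-1.9 dB); phase: φ = 36.7°.

|H| = 0.8015 (-1.9 dB), φ = 36.7°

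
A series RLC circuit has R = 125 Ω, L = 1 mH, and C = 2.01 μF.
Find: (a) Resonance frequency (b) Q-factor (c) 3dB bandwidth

Step 1 — Resonance: ω₀ = 1/√(LC) = 1/√(0.001·2.01e-06) = 2.23e+04 rad/s.
Step 2 — f₀ = ω₀/(2π) = 3550 Hz.
Step 3 — Series Q: Q = ω₀L/R = 2.23e+04·0.001/125 = 0.1784.
Step 4 — Bandwidth: Δω = ω₀/Q = 1.25e+05 rad/s; BW = Δω/(2π) = 1.989e+04 Hz.

(a) f₀ = 3550 Hz  (b) Q = 0.1784  (c) BW = 1.989e+04 Hz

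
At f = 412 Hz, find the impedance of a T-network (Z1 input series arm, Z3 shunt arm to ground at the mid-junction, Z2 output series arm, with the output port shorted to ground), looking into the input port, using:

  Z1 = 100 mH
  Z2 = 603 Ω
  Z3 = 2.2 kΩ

Step 1 — Angular frequency: ω = 2π·f = 2π·412 = 2589 rad/s.
Step 2 — Component impedances:
  Z1: Z = jωL = j·2589·0.1 = 0 + j258.9 Ω
  Z2: Z = R = 603 Ω
  Z3: Z = R = 2200 Ω
Step 3 — With the output port shorted to ground, the output series arm Z2 runs from the junction to ground; the shunt arm Z3 also runs from the junction to ground. They appear in parallel: Z3 || Z2 = 473.3 Ω.
Step 4 — Series with input arm Z1: Z_in = Z1 + (Z3 || Z2) = 473.3 + j258.9 Ω = 539.4∠28.7° Ω.

Z = 473.3 + j258.9 Ω = 539.4∠28.7° Ω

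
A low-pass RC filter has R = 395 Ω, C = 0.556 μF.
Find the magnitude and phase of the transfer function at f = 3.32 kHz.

Step 1 — Angular frequency: ω = 2π·3320 = 2.086e+04 rad/s.
Step 2 — Transfer function: H(jω) = 1/(1 + jωRC).
Step 3 — Denominator: 1 + jωRC = 1 + j·2.086e+04·395·5.56e-07 = 1 + j4.581.
Step 4 — H = 0.04548 - j0.2084.
Step 5 — Magnitude: |H| = 0.2133 (-13.4 dB); phase: φ = -77.7°.

|H| = 0.2133 (-13.4 dB), φ = -77.7°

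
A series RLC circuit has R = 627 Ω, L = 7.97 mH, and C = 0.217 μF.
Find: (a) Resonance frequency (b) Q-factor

Step 1 — Resonance condition Im(Z)=0 gives ω₀ = 1/√(LC).
Step 2 — ω₀ = 1/√(0.00797·2.17e-07) = 2.405e+04 rad/s.
Step 3 — f₀ = ω₀/(2π) = 3827 Hz.
Step 4 — Series Q: Q = ω₀L/R = 2.405e+04·0.00797/627 = 0.3057.

(a) f₀ = 3827 Hz  (b) Q = 0.3057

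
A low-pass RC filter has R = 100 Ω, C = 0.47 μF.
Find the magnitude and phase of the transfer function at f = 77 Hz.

Step 1 — Angular frequency: ω = 2π·77 = 483.8 rad/s.
Step 2 — Transfer function: H(jω) = 1/(1 + jωRC).
Step 3 — Denominator: 1 + jωRC = 1 + j·483.8·100·4.7e-07 = 1 + j0.02274.
Step 4 — H = 0.9995 - j0.02273.
Step 5 — Magnitude: |H| = 0.9997 (-0.0 dB); phase: φ = -1.3°.

|H| = 0.9997 (-0.0 dB), φ = -1.3°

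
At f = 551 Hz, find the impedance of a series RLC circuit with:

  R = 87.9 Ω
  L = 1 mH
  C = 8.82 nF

Step 1 — Angular frequency: ω = 2π·f = 2π·551 = 3462 rad/s.
Step 2 — Component impedances:
  R: Z = R = 87.9 Ω
  L: Z = jωL = j·3462·0.001 = 0 + j3.462 Ω
  C: Z = 1/(jωC) = -j/(ω·C) = 0 - j3.275e+04 Ω
Step 3 — Series combination: Z_total = R + L + C = 87.9 - j3.275e+04 Ω = 3.275e+04∠-89.8° Ω.

Z = 87.9 - j3.275e+04 Ω = 3.275e+04∠-89.8° Ω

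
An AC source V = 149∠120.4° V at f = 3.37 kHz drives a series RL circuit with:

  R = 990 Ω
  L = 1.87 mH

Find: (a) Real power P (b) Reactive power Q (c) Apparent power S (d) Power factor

Step 1 — Angular frequency: ω = 2π·f = 2π·3370 = 2.117e+04 rad/s.
Step 2 — Component impedances:
  R: Z = R = 990 Ω
  L: Z = jωL = j·2.117e+04·0.00187 = 0 + j39.6 Ω
Step 3 — Series combination: Z_total = R + L = 990 + j39.6 Ω = 990.8∠2.3° Ω.
Step 4 — Source phasor: V = 149∠120.4° V = -75.4 + j128.5 V.
Step 5 — Current: I = V / Z = -0.07086 + j0.1326 A = 0.1504∠118.1° A.
Step 6 — Complex power: S = V·I* = 22.39 + j0.8955 VA.
Step 7 — Real power: P = Re(S) = 22.39 W.
Step 8 — Reactive power: Q = Im(S) = 0.8955 VAR.
Step 9 — Apparent power: |S| = 22.41 VA.
Step 10 — Power factor: PF = P/|S| = 0.9992 (lagging).

(a) P = 22.39 W  (b) Q = 0.8955 VAR  (c) S = 22.41 VA  (d) PF = 0.9992 (lagging)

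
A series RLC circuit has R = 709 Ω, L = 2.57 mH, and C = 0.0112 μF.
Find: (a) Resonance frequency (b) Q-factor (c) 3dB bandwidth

Step 1 — Resonance condition Im(Z)=0 gives ω₀ = 1/√(LC).
Step 2 — ω₀ = 1/√(0.00257·1.12e-08) = 1.864e+05 rad/s.
Step 3 — f₀ = ω₀/(2π) = 2.967e+04 Hz.
Step 4 — Series Q: Q = ω₀L/R = 1.864e+05·0.00257/709 = 0.6756.
Step 5 — 3dB bandwidth: Δω = ω₀/Q = 2.759e+05 rad/s; BW = Δω/(2π) = 4.391e+04 Hz.

(a) f₀ = 2.967e+04 Hz  (b) Q = 0.6756  (c) BW = 4.391e+04 Hz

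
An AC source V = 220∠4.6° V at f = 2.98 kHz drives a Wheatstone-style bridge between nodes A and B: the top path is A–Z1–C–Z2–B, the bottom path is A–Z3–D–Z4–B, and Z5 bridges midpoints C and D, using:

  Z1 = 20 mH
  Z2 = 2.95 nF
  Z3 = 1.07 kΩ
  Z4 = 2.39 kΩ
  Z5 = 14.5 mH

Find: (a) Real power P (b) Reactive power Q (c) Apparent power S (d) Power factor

Step 1 — Angular frequency: ω = 2π·f = 2π·2980 = 1.872e+04 rad/s.
Step 2 — Component impedances:
  Z1: Z = jωL = j·1.872e+04·0.02 = 0 + j374.5 Ω
  Z2: Z = 1/(jωC) = -j/(ω·C) = 0 - j1.81e+04 Ω
  Z3: Z = R = 1070 Ω
  Z4: Z = R = 2390 Ω
  Z5: Z = jωL = j·1.872e+04·0.0145 = 0 + j271.5 Ω
Step 3 — Bridge requires nodal analysis (the Z5 bridge couples midpoints C and D, so the two paths cannot be reduced to a simple series/parallel combination). Setting node B to ground and injecting 1 A at node A, the 3-node admittance system at A, C, D solves to V_A = Z_AB = 2684 + j121.8 Ω = 2686∠2.6° Ω.
Step 4 — Source phasor: V = 220∠4.6° V = 219.3 + j17.64 V.
Step 5 — Current: I = V / Z = 0.08184 + j0.002859 A = 0.08189∠2.0° A.
Step 6 — Complex power: S = V·I* = 18 + j0.8171 VA.
Step 7 — Real power: P = Re(S) = 18 W.
Step 8 — Reactive power: Q = Im(S) = 0.8171 VAR.
Step 9 — Apparent power: |S| = 18.02 VA.
Step 10 — Power factor: PF = P/|S| = 0.999 (lagging).

(a) P = 18 W  (b) Q = 0.8171 VAR  (c) S = 18.02 VA  (d) PF = 0.999 (lagging)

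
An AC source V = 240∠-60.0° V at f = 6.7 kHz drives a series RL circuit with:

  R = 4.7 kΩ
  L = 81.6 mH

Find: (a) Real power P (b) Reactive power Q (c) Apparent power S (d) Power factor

Step 1 — Angular frequency: ω = 2π·f = 2π·6700 = 4.21e+04 rad/s.
Step 2 — Component impedances:
  R: Z = R = 4700 Ω
  L: Z = jωL = j·4.21e+04·0.0816 = 0 + j3435 Ω
Step 3 — Series combination: Z_total = R + L = 4700 + j3435 Ω = 5822∠36.2° Ω.
Step 4 — Source phasor: V = 240∠-60.0° V = 120 - j207.8 V.
Step 5 — Current: I = V / Z = -0.004425 - j0.04099 A = 0.04123∠-96.2° A.
Step 6 — Complex power: S = V·I* = 7.988 + j5.838 VA.
Step 7 — Real power: P = Re(S) = 7.988 W.
Step 8 — Reactive power: Q = Im(S) = 5.838 VAR.
Step 9 — Apparent power: |S| = 9.894 VA.
Step 10 — Power factor: PF = P/|S| = 0.8073 (lagging).

(a) P = 7.988 W  (b) Q = 5.838 VAR  (c) S = 9.894 VA  (d) PF = 0.8073 (lagging)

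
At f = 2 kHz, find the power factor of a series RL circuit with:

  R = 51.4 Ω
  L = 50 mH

Step 1 — Angular frequency: ω = 2π·f = 2π·2000 = 1.257e+04 rad/s.
Step 2 — Component impedances:
  R: Z = R = 51.4 Ω
  L: Z = jωL = j·1.257e+04·0.05 = 0 + j628.3 Ω
Step 3 — Series combination: Z_total = R + L = 51.4 + j628.3 Ω = 630.4∠85.3° Ω.
Step 4 — Power factor: PF = cos(φ) = Re(Z)/|Z| = 51.4/630.42 = 0.08153.
Step 5 — Type: Im(Z) = 628.3 ⇒ lagging (phase φ = 85.3°).

PF = 0.08153 (lagging, φ = 85.3°)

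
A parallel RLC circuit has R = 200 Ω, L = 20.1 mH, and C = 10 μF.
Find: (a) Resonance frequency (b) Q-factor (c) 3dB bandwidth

Step 1 — Resonance: ω₀ = 1/√(LC) = 1/√(0.0201·1e-05) = 2230 rad/s.
Step 2 — f₀ = ω₀/(2π) = 355 Hz.
Step 3 — Parallel Q: Q = R/(ω₀L) = 200/(2230·0.0201) = 4.461.
Step 4 — Bandwidth: Δω = ω₀/Q = 500 rad/s; BW = Δω/(2π) = 79.58 Hz.

(a) f₀ = 355 Hz  (b) Q = 4.461  (c) BW = 79.58 Hz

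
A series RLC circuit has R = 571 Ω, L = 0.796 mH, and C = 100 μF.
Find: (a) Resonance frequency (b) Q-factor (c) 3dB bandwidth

Step 1 — Resonance condition Im(Z)=0 gives ω₀ = 1/√(LC).
Step 2 — ω₀ = 1/√(0.000796·0.0001) = 3544 rad/s.
Step 3 — f₀ = ω₀/(2π) = 564.1 Hz.
Step 4 — Series Q: Q = ω₀L/R = 3544·0.000796/571 = 0.004941.
Step 5 — 3dB bandwidth: Δω = ω₀/Q = 7.173e+05 rad/s; BW = Δω/(2π) = 1.142e+05 Hz.

(a) f₀ = 564.1 Hz  (b) Q = 0.004941  (c) BW = 1.142e+05 Hz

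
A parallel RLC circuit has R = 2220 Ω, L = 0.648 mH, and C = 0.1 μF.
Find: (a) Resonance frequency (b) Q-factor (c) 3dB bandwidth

Step 1 — Resonance: ω₀ = 1/√(LC) = 1/√(0.000648·1e-07) = 1.242e+05 rad/s.
Step 2 — f₀ = ω₀/(2π) = 1.977e+04 Hz.
Step 3 — Parallel Q: Q = R/(ω₀L) = 2220/(1.242e+05·0.000648) = 27.58.
Step 4 — Bandwidth: Δω = ω₀/Q = 4505 rad/s; BW = Δω/(2π) = 716.9 Hz.

(a) f₀ = 1.977e+04 Hz  (b) Q = 27.58  (c) BW = 716.9 Hz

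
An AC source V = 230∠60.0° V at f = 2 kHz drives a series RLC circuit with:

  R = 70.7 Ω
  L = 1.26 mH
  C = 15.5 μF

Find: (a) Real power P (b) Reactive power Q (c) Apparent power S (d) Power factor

Step 1 — Angular frequency: ω = 2π·f = 2π·2000 = 1.257e+04 rad/s.
Step 2 — Component impedances:
  R: Z = R = 70.7 Ω
  L: Z = jωL = j·1.257e+04·0.00126 = 0 + j15.83 Ω
  C: Z = 1/(jωC) = -j/(ω·C) = 0 - j5.134 Ω
Step 3 — Series combination: Z_total = R + L + C = 70.7 + j10.7 Ω = 71.51∠8.6° Ω.
Step 4 — Source phasor: V = 230∠60.0° V = 115 + j199.2 V.
Step 5 — Current: I = V / Z = 2.007 + j2.514 A = 3.217∠51.4° A.
Step 6 — Complex power: S = V·I* = 731.5 + j110.7 VA.
Step 7 — Real power: P = Re(S) = 731.5 W.
Step 8 — Reactive power: Q = Im(S) = 110.7 VAR.
Step 9 — Apparent power: |S| = 739.8 VA.
Step 10 — Power factor: PF = P/|S| = 0.9887 (lagging).

(a) P = 731.5 W  (b) Q = 110.7 VAR  (c) S = 739.8 VA  (d) PF = 0.9887 (lagging)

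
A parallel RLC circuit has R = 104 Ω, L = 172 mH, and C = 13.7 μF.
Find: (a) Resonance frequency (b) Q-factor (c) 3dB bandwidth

Step 1 — Resonance: ω₀ = 1/√(LC) = 1/√(0.172·1.37e-05) = 651.4 rad/s.
Step 2 — f₀ = ω₀/(2π) = 103.7 Hz.
Step 3 — Parallel Q: Q = R/(ω₀L) = 104/(651.4·0.172) = 0.9282.
Step 4 — Bandwidth: Δω = ω₀/Q = 701.9 rad/s; BW = Δω/(2π) = 111.7 Hz.

(a) f₀ = 103.7 Hz  (b) Q = 0.9282  (c) BW = 111.7 Hz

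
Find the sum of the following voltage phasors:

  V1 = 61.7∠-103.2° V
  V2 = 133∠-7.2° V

Step 1 — Convert each phasor to rectangular form:
  V1 = 61.7·(cos(-103.2°) + j·sin(-103.2°)) = -14.09 - j60.07 V
  V2 = 133·(cos(-7.2°) + j·sin(-7.2°)) = 132 - j16.67 V
Step 2 — Sum components: V_total = 117.9 - j76.74 V.
Step 3 — Convert to polar: |V_total| = 140.6 V, ∠V_total = -33.1°.

V_total = 140.6∠-33.1° V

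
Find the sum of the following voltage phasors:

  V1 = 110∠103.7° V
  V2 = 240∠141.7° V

Step 1 — Convert each phasor to rectangular form:
  V1 = 110·(cos(103.7°) + j·sin(103.7°)) = -26.05 + j106.9 V
  V2 = 240·(cos(141.7°) + j·sin(141.7°)) = -188.3 + j148.7 V
Step 2 — Sum components: V_total = -214.4 + j255.6 V.
Step 3 — Convert to polar: |V_total| = 333.6 V, ∠V_total = 130.0°.

V_total = 333.6∠130.0° V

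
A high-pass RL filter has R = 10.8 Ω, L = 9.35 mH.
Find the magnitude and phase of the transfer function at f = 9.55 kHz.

Step 1 — Angular frequency: ω = 2π·9550 = 6e+04 rad/s.
Step 2 — Transfer function: H(jω) = jωL/(R + jωL).
Step 3 — Numerator jωL = j·561; denominator R + jωL = 10.8 + j561.
Step 4 — H = 0.9996 + j0.01924.
Step 5 — Magnitude: |H| = 0.9998 (-0.0 dB); phase: φ = 1.1°.

|H| = 0.9998 (-0.0 dB), φ = 1.1°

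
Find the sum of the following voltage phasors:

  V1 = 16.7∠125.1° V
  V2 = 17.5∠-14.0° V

Step 1 — Convert each phasor to rectangular form:
  V1 = 16.7·(cos(125.1°) + j·sin(125.1°)) = -9.603 + j13.66 V
  V2 = 17.5·(cos(-14.0°) + j·sin(-14.0°)) = 16.98 - j4.234 V
Step 2 — Sum components: V_total = 7.378 + j9.429 V.
Step 3 — Convert to polar: |V_total| = 11.97 V, ∠V_total = 52.0°.

V_total = 11.97∠52.0° V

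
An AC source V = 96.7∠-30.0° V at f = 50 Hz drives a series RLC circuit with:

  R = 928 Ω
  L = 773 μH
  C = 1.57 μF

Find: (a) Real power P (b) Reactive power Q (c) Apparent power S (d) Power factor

Step 1 — Angular frequency: ω = 2π·f = 2π·50 = 314.2 rad/s.
Step 2 — Component impedances:
  R: Z = R = 928 Ω
  L: Z = jωL = j·314.2·0.000773 = 0 + j0.2428 Ω
  C: Z = 1/(jωC) = -j/(ω·C) = 0 - j2027 Ω
Step 3 — Series combination: Z_total = R + L + C = 928 - j2027 Ω = 2230∠-65.4° Ω.
Step 4 — Source phasor: V = 96.7∠-30.0° V = 83.74 - j48.35 V.
Step 5 — Current: I = V / Z = 0.03535 + j0.02513 A = 0.04337∠35.4° A.
Step 6 — Complex power: S = V·I* = 1.746 - j3.814 VA.
Step 7 — Real power: P = Re(S) = 1.746 W.
Step 8 — Reactive power: Q = Im(S) = -3.814 VAR.
Step 9 — Apparent power: |S| = 4.194 VA.
Step 10 — Power factor: PF = P/|S| = 0.4162 (leading).

(a) P = 1.746 W  (b) Q = -3.814 VAR  (c) S = 4.194 VA  (d) PF = 0.4162 (leading)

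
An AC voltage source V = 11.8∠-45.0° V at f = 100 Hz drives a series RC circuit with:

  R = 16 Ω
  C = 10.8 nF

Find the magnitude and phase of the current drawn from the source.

Step 1 — Angular frequency: ω = 2π·f = 2π·100 = 628.3 rad/s.
Step 2 — Component impedances:
  R: Z = R = 16 Ω
  C: Z = 1/(jωC) = -j/(ω·C) = 0 - j1.474e+05 Ω
Step 3 — Series combination: Z_total = R + C = 16 - j1.474e+05 Ω = 1.474e+05∠-90.0° Ω.
Step 4 — Source phasor: V = 11.8∠-45.0° V = 8.344 - j8.344 V.
Step 5 — Ohm's law: I = V / Z_total = (8.344 - j8.344) / (16 - j1.474e+05) = 5.663e-05 + j5.661e-05 A.
Step 6 — Convert to polar: |I| = 8.007e-05 A, ∠I = 45.0°.

I = 8.007e-05∠45.0° A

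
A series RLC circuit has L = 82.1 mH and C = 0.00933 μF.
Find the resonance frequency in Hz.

Step 1 — Resonance condition Im(Z)=0 gives ω₀ = 1/√(LC).
Step 2 — ω₀ = 1/√(0.0821·9.33e-09) = 3.613e+04 rad/s.
Step 3 — f₀ = ω₀/(2π) = 5751 Hz.

f₀ = 5751 Hz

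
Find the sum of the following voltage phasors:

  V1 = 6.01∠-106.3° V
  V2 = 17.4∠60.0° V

Step 1 — Convert each phasor to rectangular form:
  V1 = 6.01·(cos(-106.3°) + j·sin(-106.3°)) = -1.687 - j5.768 V
  V2 = 17.4·(cos(60.0°) + j·sin(60.0°)) = 8.7 + j15.07 V
Step 2 — Sum components: V_total = 7.013 + j9.3 V.
Step 3 — Convert to polar: |V_total| = 11.65 V, ∠V_total = 53.0°.

V_total = 11.65∠53.0° V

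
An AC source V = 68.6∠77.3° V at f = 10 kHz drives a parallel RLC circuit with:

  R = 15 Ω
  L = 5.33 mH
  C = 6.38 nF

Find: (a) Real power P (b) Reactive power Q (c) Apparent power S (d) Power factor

Step 1 — Angular frequency: ω = 2π·f = 2π·1e+04 = 6.283e+04 rad/s.
Step 2 — Component impedances:
  R: Z = R = 15 Ω
  L: Z = jωL = j·6.283e+04·0.00533 = 0 + j334.9 Ω
  C: Z = 1/(jωC) = -j/(ω·C) = 0 - j2495 Ω
Step 3 — Parallel combination: 1/Z_total = 1/R + 1/L + 1/C; Z_total = 14.98 + j0.5808 Ω = 14.99∠2.2° Ω.
Step 4 — Source phasor: V = 68.6∠77.3° V = 15.08 + j66.92 V.
Step 5 — Current: I = V / Z = 1.178 + j4.422 A = 4.577∠75.1° A.
Step 6 — Complex power: S = V·I* = 313.7 + j12.17 VA.
Step 7 — Real power: P = Re(S) = 313.7 W.
Step 8 — Reactive power: Q = Im(S) = 12.17 VAR.
Step 9 — Apparent power: |S| = 314 VA.
Step 10 — Power factor: PF = P/|S| = 0.9992 (lagging).

(a) P = 313.7 W  (b) Q = 12.17 VAR  (c) S = 314 VA  (d) PF = 0.9992 (lagging)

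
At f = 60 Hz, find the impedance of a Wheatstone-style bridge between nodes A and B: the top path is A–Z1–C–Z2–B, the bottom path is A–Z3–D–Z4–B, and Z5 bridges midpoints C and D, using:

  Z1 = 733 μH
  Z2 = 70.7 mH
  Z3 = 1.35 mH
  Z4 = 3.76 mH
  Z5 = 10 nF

Step 1 — Angular frequency: ω = 2π·f = 2π·60 = 377 rad/s.
Step 2 — Component impedances:
  Z1: Z = jωL = j·377·0.000733 = 0 + j0.2763 Ω
  Z2: Z = jωL = j·377·0.0707 = 0 + j26.65 Ω
  Z3: Z = jωL = j·377·0.00135 = 0 + j0.5089 Ω
  Z4: Z = jωL = j·377·0.00376 = 0 + j1.417 Ω
  Z5: Z = 1/(jωC) = -j/(ω·C) = 0 - j2.653e+05 Ω
Step 3 — Bridge requires nodal analysis (the Z5 bridge couples midpoints C and D, so the two paths cannot be reduced to a simple series/parallel combination). Setting node B to ground and injecting 1 A at node A, the 3-node admittance system at A, C, D solves to V_A = Z_AB = 0 + j1.798 Ω = 1.798∠90.0° Ω.

Z = 0 + j1.798 Ω = 1.798∠90.0° Ω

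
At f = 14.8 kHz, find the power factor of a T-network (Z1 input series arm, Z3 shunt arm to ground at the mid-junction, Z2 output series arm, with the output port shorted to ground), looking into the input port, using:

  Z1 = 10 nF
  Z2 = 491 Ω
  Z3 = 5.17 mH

Step 1 — Angular frequency: ω = 2π·f = 2π·1.48e+04 = 9.299e+04 rad/s.
Step 2 — Component impedances:
  Z1: Z = 1/(jωC) = -j/(ω·C) = 0 - j1075 Ω
  Z2: Z = R = 491 Ω
  Z3: Z = jωL = j·9.299e+04·0.00517 = 0 + j480.8 Ω
Step 3 — With the output port shorted to ground, the output series arm Z2 runs from the junction to ground; the shunt arm Z3 also runs from the junction to ground. They appear in parallel: Z3 || Z2 = 240.3 + j245.4 Ω.
Step 4 — Series with input arm Z1: Z_in = Z1 + (Z3 || Z2) = 240.3 - j829.9 Ω = 864∠-73.9° Ω.
Step 5 — Power factor: PF = cos(φ) = Re(Z)/|Z| = 240.33/864.02 = 0.2782.
Step 6 — Type: Im(Z) = -829.9 ⇒ leading (phase φ = -73.9°).

PF = 0.2782 (leading, φ = -73.9°)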